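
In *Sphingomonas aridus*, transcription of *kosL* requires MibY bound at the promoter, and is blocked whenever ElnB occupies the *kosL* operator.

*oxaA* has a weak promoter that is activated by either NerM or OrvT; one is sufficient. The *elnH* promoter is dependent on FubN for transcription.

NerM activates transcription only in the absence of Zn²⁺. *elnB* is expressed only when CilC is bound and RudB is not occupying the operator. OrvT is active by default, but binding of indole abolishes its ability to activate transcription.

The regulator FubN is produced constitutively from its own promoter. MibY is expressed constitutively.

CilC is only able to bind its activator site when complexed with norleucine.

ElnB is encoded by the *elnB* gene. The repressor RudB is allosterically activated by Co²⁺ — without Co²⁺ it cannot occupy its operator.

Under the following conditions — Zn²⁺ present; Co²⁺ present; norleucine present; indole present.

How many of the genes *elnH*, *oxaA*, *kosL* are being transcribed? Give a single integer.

2

FubN is produced constitutively and is active.
No repressor is bound and FubN is active, so *elnH* is transcribed.
→ *elnH* is ON.
Zn²⁺ is present, so NerM is inactive.
Indole is present, so OrvT is inactive.
No activator is available at the *oxaA* promoter, so *oxaA* is not transcribed.
→ *oxaA* is OFF.
Co²⁺ is present, so RudB is active.
Norleucine is present, so CilC is active.
With repressor RudB bound, *elnB* is not transcribed.
So ElnB is not produced.
MibY is produced constitutively and is active.
No repressor is bound and MibY is active, so *kosL* is transcribed.
→ *kosL* is ON.
2 of the 3 genes are transcribed.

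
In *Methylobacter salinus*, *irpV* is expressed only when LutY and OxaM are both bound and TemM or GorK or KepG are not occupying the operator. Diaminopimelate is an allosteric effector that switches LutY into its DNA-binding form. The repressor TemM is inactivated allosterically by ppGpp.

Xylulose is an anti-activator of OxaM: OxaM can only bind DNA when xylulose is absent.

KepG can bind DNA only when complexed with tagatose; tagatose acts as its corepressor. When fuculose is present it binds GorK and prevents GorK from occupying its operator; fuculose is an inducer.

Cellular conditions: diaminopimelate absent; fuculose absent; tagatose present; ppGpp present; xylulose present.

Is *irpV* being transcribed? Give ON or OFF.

Diaminopimelate is absent, so LutY is inactive.
ppGpp is present, so TemM is inactive.
Xylulose is present, so OxaM is inactive.
Fuculose is absent, so GorK is active.
Tagatose is present, so KepG is active.
With repressor GorK bound, *irpV* is not transcribed.

OFF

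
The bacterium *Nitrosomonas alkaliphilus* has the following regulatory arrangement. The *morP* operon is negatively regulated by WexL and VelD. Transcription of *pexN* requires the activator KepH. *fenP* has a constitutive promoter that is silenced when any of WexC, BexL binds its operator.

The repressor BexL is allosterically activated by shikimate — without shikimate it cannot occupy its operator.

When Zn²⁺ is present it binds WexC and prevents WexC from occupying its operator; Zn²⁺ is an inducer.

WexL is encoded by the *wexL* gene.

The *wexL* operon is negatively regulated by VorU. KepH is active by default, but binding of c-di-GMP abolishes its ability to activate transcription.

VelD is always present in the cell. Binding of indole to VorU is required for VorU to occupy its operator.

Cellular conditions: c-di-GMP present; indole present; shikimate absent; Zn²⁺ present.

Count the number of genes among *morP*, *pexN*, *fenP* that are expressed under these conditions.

1

Indole is present, so VorU is active.
With repressor VorU bound, *wexL* is not transcribed.
So WexL is not produced.
VelD is produced constitutively and is active.
With repressor VelD bound, *morP* is not transcribed.
→ *morP* is OFF.
c-di-GMP is present, so KepH is inactive.
Required activator KepH is absent, so *pexN* is not transcribed.
→ *pexN* is OFF.
Zn²⁺ is present, so WexC is inactive.
Shikimate is absent, so BexL is inactive.
With no repressor bound, *fenP* is transcribed.
→ *fenP* is ON.
1 of the 3 genes is transcribed.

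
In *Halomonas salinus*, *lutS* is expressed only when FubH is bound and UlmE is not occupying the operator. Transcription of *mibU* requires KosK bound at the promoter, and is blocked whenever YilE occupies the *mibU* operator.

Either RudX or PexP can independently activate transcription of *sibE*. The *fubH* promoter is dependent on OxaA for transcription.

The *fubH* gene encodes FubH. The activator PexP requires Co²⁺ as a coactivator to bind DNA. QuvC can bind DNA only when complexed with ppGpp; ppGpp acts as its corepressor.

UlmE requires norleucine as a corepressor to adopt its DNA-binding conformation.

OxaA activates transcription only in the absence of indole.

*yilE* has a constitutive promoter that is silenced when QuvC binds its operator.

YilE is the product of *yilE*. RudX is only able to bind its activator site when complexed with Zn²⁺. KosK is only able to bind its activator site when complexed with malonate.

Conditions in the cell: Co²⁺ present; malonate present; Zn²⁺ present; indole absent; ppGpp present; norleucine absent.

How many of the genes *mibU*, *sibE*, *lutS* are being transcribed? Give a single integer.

Malonate is present, so KosK is active.
ppGpp is present, so QuvC is active.
With repressor QuvC bound, *yilE* is not transcribed.
So YilE is not produced.
No repressor is bound and KosK is active, so *mibU* is transcribed.
→ *mibU* is ON.
Zn²⁺ is present, so RudX is active.
Co²⁺ is present, so PexP is active.
Activator RudX is present, so *sibE* is transcribed.
→ *sibE* is ON.
Norleucine is absent, so UlmE is inactive.
Indole is absent, so OxaA is active.
No repressor is bound and OxaA is active, so *fubH* is transcribed.
So FubH is produced and active.
No repressor is bound and FubH is active, so *lutS* is transcribed.
→ *lutS* is ON.
3 of the 3 genes are transcribed.

3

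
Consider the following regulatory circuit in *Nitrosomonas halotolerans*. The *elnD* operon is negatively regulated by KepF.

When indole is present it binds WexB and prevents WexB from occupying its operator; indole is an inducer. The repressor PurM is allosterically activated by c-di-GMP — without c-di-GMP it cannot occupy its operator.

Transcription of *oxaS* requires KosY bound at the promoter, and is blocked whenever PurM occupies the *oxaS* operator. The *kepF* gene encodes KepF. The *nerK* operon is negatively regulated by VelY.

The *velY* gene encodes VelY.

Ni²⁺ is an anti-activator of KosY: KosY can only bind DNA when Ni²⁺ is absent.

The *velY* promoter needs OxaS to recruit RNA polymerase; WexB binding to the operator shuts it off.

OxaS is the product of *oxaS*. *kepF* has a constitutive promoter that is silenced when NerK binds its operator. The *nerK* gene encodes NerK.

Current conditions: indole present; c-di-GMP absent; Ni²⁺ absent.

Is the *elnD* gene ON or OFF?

Ni²⁺ is absent, so KosY is active.
c-di-GMP is absent, so PurM is inactive.
No repressor is bound and KosY is active, so *oxaS* is transcribed.
So OxaS is produced and active.
Indole is present, so WexB is inactive.
No repressor is bound and OxaS is active, so *velY* is transcribed.
So VelY is produced and active.
With repressor VelY bound, *nerK* is not transcribed.
So NerK is not produced.
With no repressor bound, *kepF* is transcribed.
So KepF is produced and active.
With repressor KepF bound, *elnD* is not transcribed.

OFF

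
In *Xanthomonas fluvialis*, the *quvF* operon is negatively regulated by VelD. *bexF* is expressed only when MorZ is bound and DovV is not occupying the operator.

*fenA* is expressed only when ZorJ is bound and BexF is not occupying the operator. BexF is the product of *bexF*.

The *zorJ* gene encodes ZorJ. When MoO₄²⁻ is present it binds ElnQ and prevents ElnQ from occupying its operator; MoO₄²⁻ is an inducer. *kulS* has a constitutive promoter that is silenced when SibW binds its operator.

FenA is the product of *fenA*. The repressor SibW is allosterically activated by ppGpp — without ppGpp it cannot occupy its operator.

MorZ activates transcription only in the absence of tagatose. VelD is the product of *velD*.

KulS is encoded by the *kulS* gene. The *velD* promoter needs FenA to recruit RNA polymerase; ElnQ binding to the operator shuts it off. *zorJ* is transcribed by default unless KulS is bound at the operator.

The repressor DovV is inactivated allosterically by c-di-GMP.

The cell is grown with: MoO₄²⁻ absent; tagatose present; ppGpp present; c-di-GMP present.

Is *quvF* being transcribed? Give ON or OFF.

ppGpp is present, so SibW is active.
With repressor SibW bound, *kulS* is not transcribed.
So KulS is not produced.
With no repressor bound, *zorJ* is transcribed.
So ZorJ is produced and active.
Tagatose is present, so MorZ is inactive.
c-di-GMP is present, so DovV is inactive.
Required activator MorZ is absent, so *bexF* is not transcribed.
So BexF is not produced.
No repressor is bound and ZorJ is active, so *fenA* is transcribed.
So FenA is produced and active.
MoO₄²⁻ is absent, so ElnQ is active.
With repressor ElnQ bound, *velD* is not transcribed.
So VelD is not produced.
With no repressor bound, *quvF* is transcribed.

ON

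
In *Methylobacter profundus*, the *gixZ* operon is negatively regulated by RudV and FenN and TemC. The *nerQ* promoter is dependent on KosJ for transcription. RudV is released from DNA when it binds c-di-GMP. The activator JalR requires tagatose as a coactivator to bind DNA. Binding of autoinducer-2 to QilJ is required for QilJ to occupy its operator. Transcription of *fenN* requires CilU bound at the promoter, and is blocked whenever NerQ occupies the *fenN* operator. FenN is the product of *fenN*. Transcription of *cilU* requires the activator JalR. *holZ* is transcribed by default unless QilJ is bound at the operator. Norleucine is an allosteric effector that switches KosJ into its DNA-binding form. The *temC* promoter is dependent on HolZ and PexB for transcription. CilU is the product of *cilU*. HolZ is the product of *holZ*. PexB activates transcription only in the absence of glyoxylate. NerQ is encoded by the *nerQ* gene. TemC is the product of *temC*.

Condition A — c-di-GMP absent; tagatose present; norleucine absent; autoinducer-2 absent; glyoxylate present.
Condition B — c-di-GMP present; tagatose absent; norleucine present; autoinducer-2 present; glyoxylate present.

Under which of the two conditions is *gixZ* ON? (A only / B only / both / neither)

Condition A:
c-di-GMP is absent, so RudV is active.
Tagatose is present, so JalR is active.
No repressor is bound and JalR is active, so *cilU* is transcribed.
So CilU is produced and active.
Norleucine is absent, so KosJ is inactive.
Required activator KosJ is absent, so *nerQ* is not transcribed.
So NerQ is not produced.
No repressor is bound and CilU is active, so *fenN* is transcribed.
So FenN is produced and active.
Autoinducer-2 is absent, so QilJ is inactive.
With no repressor bound, *holZ* is transcribed.
So HolZ is produced and active.
Glyoxylate is present, so PexB is inactive.
Required activator PexB is absent, so *temC* is not transcribed.
So TemC is not produced.
With repressor RudV bound, *gixZ* is not transcribed.
→ *gixZ* is OFF in A.
Condition B:
c-di-GMP is present, so RudV is inactive.
Tagatose is absent, so JalR is inactive.
Required activator JalR is absent, so *cilU* is not transcribed.
So CilU is not produced.
Norleucine is present, so KosJ is active.
No repressor is bound and KosJ is active, so *nerQ* is transcribed.
So NerQ is produced and active.
With repressor NerQ bound, *fenN* is not transcribed.
So FenN is not produced.
Autoinducer-2 is present, so QilJ is active.
With repressor QilJ bound, *holZ* is not transcribed.
So HolZ is not produced.
Glyoxylate is present, so PexB is inactive.
Required activator HolZ is absent, so *temC* is not transcribed.
So TemC is not produced.
With no repressor bound, *gixZ* is transcribed.
→ *gixZ* is ON in B.

B only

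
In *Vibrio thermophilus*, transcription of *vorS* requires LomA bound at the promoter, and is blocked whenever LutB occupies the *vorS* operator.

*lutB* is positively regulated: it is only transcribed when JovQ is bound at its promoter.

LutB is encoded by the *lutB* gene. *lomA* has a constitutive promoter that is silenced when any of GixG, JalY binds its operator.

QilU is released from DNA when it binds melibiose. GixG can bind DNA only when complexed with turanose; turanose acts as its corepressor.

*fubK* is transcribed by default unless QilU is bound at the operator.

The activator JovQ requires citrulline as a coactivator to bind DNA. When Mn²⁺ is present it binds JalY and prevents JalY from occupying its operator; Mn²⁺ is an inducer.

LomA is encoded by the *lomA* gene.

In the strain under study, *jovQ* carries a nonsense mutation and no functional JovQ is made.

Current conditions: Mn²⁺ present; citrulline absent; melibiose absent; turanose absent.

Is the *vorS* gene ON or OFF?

Turanose is absent, so GixG is inactive.
Mn²⁺ is present, so JalY is inactive.
With no repressor bound, *lomA* is transcribed.
So LomA is produced and active.
JovQ is non-functional in this strain, so it has no effect.
Required activator JovQ is absent, so *lutB* is not transcribed.
So LutB is not produced.
No repressor is bound and LomA is active, so *vorS* is transcribed.

ON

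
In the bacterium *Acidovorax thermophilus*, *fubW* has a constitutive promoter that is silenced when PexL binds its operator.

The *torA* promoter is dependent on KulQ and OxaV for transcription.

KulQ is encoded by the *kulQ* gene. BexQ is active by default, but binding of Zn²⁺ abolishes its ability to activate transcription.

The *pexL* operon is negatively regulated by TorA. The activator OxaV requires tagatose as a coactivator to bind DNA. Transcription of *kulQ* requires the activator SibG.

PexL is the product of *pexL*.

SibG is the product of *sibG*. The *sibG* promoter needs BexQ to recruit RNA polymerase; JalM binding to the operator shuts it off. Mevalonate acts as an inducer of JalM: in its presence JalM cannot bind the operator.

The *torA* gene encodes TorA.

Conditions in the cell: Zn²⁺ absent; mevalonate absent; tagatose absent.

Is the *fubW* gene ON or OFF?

OFF

Zn²⁺ is absent, so BexQ is active.
Mevalonate is absent, so JalM is active.
With repressor JalM bound, *sibG* is not transcribed.
So SibG is not produced.
Required activator SibG is absent, so *kulQ* is not transcribed.
So KulQ is not produced.
Tagatose is absent, so OxaV is inactive.
Required activator KulQ is absent, so *torA* is not transcribed.
So TorA is not produced.
With no repressor bound, *pexL* is transcribed.
So PexL is produced and active.
With repressor PexL bound, *fubW* is not transcribed.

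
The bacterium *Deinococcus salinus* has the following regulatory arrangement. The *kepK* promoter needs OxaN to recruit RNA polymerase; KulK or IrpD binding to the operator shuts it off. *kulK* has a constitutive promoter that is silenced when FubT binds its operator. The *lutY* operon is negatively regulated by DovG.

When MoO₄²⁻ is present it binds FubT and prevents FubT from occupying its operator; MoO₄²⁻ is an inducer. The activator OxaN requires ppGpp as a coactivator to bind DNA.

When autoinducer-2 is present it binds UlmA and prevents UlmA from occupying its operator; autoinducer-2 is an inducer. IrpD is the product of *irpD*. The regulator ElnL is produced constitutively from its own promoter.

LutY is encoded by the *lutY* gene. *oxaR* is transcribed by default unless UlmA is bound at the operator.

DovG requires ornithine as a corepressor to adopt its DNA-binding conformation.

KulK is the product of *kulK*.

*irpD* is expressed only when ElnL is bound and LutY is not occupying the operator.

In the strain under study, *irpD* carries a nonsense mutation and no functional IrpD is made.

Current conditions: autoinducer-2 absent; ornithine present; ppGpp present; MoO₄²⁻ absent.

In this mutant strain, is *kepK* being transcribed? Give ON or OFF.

MoO₄²⁻ is absent, so FubT is active.
With repressor FubT bound, *kulK* is not transcribed.
So KulK is not produced.
ppGpp is present, so OxaN is active.
IrpD is non-functional in this strain, so it has no effect.
No repressor is bound and OxaN is active, so *kepK* is transcribed.

ON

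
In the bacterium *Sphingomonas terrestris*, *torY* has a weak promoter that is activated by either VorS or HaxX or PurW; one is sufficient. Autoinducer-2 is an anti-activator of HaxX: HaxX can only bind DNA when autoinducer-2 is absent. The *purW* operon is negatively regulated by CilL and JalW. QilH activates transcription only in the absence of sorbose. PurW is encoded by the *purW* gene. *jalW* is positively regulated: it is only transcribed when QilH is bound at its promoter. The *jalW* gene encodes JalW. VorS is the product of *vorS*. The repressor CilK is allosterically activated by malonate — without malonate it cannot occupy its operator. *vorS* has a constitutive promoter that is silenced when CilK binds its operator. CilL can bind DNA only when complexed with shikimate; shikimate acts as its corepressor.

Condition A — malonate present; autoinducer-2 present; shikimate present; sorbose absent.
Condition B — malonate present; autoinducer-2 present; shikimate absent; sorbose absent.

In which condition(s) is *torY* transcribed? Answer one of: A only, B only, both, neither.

Condition A:
Malonate is present, so CilK is active.
With repressor CilK bound, *vorS* is not transcribed.
So VorS is not produced.
Autoinducer-2 is present, so HaxX is inactive.
Shikimate is present, so CilL is active.
Sorbose is absent, so QilH is active.
No repressor is bound and QilH is active, so *jalW* is transcribed.
So JalW is produced and active.
With repressor CilL bound, *purW* is not transcribed.
So PurW is not produced.
No activator is available at the *torY* promoter, so *torY* is not transcribed.
→ *torY* is OFF in A.
Condition B:
Malonate is present, so CilK is active.
With repressor CilK bound, *vorS* is not transcribed.
So VorS is not produced.
Autoinducer-2 is present, so HaxX is inactive.
Shikimate is absent, so CilL is inactive.
Sorbose is absent, so QilH is active.
No repressor is bound and QilH is active, so *jalW* is transcribed.
So JalW is produced and active.
With repressor JalW bound, *purW* is not transcribed.
So PurW is not produced.
No activator is available at the *torY* promoter, so *torY* is not transcribed.
→ *torY* is OFF in B.

neither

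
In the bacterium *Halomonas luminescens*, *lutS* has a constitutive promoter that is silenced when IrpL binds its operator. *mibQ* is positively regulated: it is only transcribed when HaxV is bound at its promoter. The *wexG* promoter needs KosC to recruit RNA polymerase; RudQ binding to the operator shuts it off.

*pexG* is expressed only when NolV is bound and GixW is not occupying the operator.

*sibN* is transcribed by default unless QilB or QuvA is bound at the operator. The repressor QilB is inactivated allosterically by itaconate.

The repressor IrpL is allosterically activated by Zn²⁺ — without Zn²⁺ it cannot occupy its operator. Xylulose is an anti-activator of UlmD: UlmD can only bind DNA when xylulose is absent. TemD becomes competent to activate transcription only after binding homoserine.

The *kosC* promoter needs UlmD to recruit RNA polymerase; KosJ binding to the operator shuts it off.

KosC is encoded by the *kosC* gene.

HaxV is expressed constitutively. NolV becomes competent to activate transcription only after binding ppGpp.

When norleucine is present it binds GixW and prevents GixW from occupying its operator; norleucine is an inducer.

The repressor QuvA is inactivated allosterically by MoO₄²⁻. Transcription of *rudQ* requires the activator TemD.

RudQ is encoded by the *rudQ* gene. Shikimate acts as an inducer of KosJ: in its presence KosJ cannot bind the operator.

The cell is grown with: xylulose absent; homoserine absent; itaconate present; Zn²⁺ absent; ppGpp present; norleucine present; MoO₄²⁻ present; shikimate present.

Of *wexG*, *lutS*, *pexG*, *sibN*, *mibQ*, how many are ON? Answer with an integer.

Xylulose is absent, so UlmD is active.
Shikimate is present, so KosJ is inactive.
No repressor is bound and UlmD is active, so *kosC* is transcribed.
So KosC is produced and active.
Homoserine is absent, so TemD is inactive.
Required activator TemD is absent, so *rudQ* is not transcribed.
So RudQ is not produced.
No repressor is bound and KosC is active, so *wexG* is transcribed.
→ *wexG* is ON.
Zn²⁺ is absent, so IrpL is inactive.
With no repressor bound, *lutS* is transcribed.
→ *lutS* is ON.
ppGpp is present, so NolV is active.
Norleucine is present, so GixW is inactive.
No repressor is bound and NolV is active, so *pexG* is transcribed.
→ *pexG* is ON.
Itaconate is present, so QilB is inactive.
MoO₄²⁻ is present, so QuvA is inactive.
With no repressor bound, *sibN* is transcribed.
→ *sibN* is ON.
HaxV is produced constitutively and is active.
No repressor is bound and HaxV is active, so *mibQ* is transcribed.
→ *mibQ* is ON.
5 of the 5 genes are transcribed.

5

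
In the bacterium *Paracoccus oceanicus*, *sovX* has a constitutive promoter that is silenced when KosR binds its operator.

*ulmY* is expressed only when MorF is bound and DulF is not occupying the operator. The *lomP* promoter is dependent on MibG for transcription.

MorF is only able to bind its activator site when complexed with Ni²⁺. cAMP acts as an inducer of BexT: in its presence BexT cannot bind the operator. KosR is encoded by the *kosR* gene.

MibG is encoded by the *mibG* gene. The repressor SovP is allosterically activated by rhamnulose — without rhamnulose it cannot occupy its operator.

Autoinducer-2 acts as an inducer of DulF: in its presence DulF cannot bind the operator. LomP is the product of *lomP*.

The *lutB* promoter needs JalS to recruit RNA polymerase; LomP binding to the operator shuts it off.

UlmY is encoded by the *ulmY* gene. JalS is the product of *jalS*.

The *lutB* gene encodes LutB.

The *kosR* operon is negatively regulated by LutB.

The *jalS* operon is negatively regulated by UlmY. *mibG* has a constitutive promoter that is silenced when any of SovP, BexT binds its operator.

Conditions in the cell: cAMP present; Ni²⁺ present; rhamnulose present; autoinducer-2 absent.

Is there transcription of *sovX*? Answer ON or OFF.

Ni²⁺ is present, so MorF is active.
Autoinducer-2 is absent, so DulF is active.
With repressor DulF bound, *ulmY* is not transcribed.
So UlmY is not produced.
With no repressor bound, *jalS* is transcribed.
So JalS is produced and active.
Rhamnulose is present, so SovP is active.
cAMP is present, so BexT is inactive.
With repressor SovP bound, *mibG* is not transcribed.
So MibG is not produced.
Required activator MibG is absent, so *lomP* is not transcribed.
So LomP is not produced.
No repressor is bound and JalS is active, so *lutB* is transcribed.
So LutB is produced and active.
With repressor LutB bound, *kosR* is not transcribed.
So KosR is not produced.
With no repressor bound, *sovX* is transcribed.

ON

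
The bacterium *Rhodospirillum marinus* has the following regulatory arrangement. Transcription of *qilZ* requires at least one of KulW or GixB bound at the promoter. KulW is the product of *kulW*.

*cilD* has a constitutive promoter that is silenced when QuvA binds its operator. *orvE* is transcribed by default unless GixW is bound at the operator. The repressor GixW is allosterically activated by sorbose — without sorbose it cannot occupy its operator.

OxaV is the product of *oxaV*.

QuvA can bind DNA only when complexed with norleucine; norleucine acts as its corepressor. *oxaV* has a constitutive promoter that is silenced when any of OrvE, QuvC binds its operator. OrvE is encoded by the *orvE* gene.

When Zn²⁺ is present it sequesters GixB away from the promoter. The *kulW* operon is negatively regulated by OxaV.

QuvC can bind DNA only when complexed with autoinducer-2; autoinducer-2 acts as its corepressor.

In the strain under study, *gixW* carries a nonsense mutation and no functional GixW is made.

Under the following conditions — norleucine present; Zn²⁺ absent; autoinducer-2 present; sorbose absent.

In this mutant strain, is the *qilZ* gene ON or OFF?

ON

GixW is non-functional in this strain, so it has no effect.
With no repressor bound, *orvE* is transcribed.
So OrvE is produced and active.
Autoinducer-2 is present, so QuvC is active.
With repressor OrvE bound, *oxaV* is not transcribed.
So OxaV is not produced.
With no repressor bound, *kulW* is transcribed.
So KulW is produced and active.
Zn²⁺ is absent, so GixB is active.
Activator KulW is present, so *qilZ* is transcribed.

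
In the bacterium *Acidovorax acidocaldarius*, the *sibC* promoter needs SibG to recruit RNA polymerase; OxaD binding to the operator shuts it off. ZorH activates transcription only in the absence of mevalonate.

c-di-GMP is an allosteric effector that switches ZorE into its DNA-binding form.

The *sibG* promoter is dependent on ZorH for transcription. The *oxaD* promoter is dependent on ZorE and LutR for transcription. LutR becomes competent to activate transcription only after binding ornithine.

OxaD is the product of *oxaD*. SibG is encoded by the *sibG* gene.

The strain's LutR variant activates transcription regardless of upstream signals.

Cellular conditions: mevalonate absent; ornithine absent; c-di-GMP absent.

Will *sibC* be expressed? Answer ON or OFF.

c-di-GMP is absent, so ZorE is inactive.
LutR is constitutively active in this strain.
Required activator ZorE is absent, so *oxaD* is not transcribed.
So OxaD is not produced.
Mevalonate is absent, so ZorH is active.
No repressor is bound and ZorH is active, so *sibG* is transcribed.
So SibG is produced and active.
No repressor is bound and SibG is active, so *sibC* is transcribed.

ON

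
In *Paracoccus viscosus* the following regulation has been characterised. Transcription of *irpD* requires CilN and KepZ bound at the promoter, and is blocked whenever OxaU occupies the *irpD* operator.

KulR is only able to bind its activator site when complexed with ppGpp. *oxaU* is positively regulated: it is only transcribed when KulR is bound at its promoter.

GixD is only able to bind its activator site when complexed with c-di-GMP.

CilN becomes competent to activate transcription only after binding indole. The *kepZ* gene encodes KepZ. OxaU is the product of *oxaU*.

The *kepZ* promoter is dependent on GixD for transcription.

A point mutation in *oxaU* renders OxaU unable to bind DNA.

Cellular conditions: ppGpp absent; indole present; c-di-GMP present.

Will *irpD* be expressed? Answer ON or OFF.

Indole is present, so CilN is active.
c-di-GMP is present, so GixD is active.
No repressor is bound and GixD is active, so *kepZ* is transcribed.
So KepZ is produced and active.
OxaU is non-functional in this strain, so it has no effect.
No repressor is bound and CilN and KepZ are active, so *irpD* is transcribed.

ON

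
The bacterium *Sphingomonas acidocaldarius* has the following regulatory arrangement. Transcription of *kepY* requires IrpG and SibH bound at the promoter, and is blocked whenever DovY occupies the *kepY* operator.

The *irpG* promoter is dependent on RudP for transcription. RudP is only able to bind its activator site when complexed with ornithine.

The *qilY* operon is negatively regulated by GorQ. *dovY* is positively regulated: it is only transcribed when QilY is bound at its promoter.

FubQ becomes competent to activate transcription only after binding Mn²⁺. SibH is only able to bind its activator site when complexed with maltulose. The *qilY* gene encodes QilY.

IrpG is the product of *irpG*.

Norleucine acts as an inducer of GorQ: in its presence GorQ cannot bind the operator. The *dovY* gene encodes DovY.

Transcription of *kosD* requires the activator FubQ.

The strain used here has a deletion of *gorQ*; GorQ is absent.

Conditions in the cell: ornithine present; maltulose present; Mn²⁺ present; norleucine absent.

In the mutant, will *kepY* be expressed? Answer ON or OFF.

Ornithine is present, so RudP is active.
No repressor is bound and RudP is active, so *irpG* is transcribed.
So IrpG is produced and active.
Maltulose is present, so SibH is active.
GorQ is non-functional in this strain, so it has no effect.
With no repressor bound, *qilY* is transcribed.
So QilY is produced and active.
No repressor is bound and QilY is active, so *dovY* is transcribed.
So DovY is produced and active.
With repressor DovY bound, *kepY* is not transcribed.

OFF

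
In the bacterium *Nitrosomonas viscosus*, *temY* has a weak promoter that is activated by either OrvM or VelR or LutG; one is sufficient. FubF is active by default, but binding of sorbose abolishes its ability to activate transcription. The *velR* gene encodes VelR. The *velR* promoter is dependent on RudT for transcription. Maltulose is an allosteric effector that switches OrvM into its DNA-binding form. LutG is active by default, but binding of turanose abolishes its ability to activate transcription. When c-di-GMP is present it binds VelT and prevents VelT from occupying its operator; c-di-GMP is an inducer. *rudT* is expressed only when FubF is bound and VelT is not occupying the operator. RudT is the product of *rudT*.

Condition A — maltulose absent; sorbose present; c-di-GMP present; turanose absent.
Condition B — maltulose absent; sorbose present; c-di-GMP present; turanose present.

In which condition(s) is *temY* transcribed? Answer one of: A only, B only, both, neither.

Condition A:
Maltulose is absent, so OrvM is inactive.
Sorbose is present, so FubF is inactive.
c-di-GMP is present, so VelT is inactive.
Required activator FubF is absent, so *rudT* is not transcribed.
So RudT is not produced.
Required activator RudT is absent, so *velR* is not transcribed.
So VelR is not produced.
Turanose is absent, so LutG is active.
Activator LutG is present, so *temY* is transcribed.
→ *temY* is ON in A.
Condition B:
Maltulose is absent, so OrvM is inactive.
Sorbose is present, so FubF is inactive.
c-di-GMP is present, so VelT is inactive.
Required activator FubF is absent, so *rudT* is not transcribed.
So RudT is not produced.
Required activator RudT is absent, so *velR* is not transcribed.
So VelR is not produced.
Turanose is present, so LutG is inactive.
No activator is available at the *temY* promoter, so *temY* is not transcribed.
→ *temY* is OFF in B.

A only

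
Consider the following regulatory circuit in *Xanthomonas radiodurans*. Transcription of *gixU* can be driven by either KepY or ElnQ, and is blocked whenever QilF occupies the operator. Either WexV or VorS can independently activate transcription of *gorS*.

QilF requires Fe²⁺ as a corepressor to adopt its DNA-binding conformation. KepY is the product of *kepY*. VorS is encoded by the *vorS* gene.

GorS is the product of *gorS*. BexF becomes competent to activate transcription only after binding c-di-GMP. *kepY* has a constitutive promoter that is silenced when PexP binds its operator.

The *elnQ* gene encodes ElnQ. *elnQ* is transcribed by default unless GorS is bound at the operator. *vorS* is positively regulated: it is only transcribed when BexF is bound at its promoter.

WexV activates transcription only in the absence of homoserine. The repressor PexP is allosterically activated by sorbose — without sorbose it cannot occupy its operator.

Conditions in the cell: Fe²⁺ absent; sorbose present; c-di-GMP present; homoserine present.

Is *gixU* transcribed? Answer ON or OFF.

Fe²⁺ is absent, so QilF is inactive.
Sorbose is present, so PexP is active.
With repressor PexP bound, *kepY* is not transcribed.
So KepY is not produced.
Homoserine is present, so WexV is inactive.
c-di-GMP is present, so BexF is active.
No repressor is bound and BexF is active, so *vorS* is transcribed.
So VorS is produced and active.
Activator VorS is present, so *gorS* is transcribed.
So GorS is produced and active.
With repressor GorS bound, *elnQ* is not transcribed.
So ElnQ is not produced.
No activator is available at the *gixU* promoter, so *gixU* is not transcribed.

OFF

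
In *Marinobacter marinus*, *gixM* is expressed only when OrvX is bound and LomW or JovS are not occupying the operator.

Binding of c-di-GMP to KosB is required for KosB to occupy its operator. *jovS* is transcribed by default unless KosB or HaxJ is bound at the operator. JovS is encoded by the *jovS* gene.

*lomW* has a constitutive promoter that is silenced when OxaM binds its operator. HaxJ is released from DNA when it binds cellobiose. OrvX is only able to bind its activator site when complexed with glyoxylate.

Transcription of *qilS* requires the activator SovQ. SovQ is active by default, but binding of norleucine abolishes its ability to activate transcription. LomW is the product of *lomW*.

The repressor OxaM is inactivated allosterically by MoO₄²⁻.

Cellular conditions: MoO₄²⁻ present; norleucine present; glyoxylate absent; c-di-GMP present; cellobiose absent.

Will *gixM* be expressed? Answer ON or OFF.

OFF

MoO₄²⁻ is present, so OxaM is inactive.
With no repressor bound, *lomW* is transcribed.
So LomW is produced and active.
Glyoxylate is absent, so OrvX is inactive.
c-di-GMP is present, so KosB is active.
Cellobiose is absent, so HaxJ is active.
With repressor KosB bound, *jovS* is not transcribed.
So JovS is not produced.
With repressor LomW bound, *gixM* is not transcribed.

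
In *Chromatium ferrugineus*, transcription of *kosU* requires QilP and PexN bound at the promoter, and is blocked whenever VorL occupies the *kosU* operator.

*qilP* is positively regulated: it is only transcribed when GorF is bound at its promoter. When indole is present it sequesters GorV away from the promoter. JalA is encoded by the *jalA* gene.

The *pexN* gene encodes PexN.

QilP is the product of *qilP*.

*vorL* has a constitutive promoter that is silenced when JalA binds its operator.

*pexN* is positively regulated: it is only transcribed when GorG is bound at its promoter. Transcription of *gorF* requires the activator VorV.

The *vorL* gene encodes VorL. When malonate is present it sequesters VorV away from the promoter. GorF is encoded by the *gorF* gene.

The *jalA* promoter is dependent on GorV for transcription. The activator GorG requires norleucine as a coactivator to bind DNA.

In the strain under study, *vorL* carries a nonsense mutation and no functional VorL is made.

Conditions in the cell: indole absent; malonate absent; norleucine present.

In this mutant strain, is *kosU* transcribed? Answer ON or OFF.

ON

Malonate is absent, so VorV is active.
No repressor is bound and VorV is active, so *gorF* is transcribed.
So GorF is produced and active.
No repressor is bound and GorF is active, so *qilP* is transcribed.
So QilP is produced and active.
VorL is non-functional in this strain, so it has no effect.
Norleucine is present, so GorG is active.
No repressor is bound and GorG is active, so *pexN* is transcribed.
So PexN is produced and active.
No repressor is bound and QilP and PexN are active, so *kosU* is transcribed.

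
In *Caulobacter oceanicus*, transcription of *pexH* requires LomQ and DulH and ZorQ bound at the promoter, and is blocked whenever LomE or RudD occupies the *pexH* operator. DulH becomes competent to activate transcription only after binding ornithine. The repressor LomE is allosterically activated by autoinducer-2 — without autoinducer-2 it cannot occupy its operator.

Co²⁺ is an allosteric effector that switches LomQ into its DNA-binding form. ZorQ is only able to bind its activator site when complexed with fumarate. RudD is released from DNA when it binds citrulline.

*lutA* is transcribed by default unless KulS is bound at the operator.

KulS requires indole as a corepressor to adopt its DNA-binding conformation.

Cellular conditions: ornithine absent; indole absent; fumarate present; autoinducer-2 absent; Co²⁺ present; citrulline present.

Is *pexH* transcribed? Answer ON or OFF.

OFF

Autoinducer-2 is absent, so LomE is inactive.
Co²⁺ is present, so LomQ is active.
Ornithine is absent, so DulH is inactive.
Fumarate is present, so ZorQ is active.
Citrulline is present, so RudD is inactive.
Required activator DulH is absent, so *pexH* is not transcribed.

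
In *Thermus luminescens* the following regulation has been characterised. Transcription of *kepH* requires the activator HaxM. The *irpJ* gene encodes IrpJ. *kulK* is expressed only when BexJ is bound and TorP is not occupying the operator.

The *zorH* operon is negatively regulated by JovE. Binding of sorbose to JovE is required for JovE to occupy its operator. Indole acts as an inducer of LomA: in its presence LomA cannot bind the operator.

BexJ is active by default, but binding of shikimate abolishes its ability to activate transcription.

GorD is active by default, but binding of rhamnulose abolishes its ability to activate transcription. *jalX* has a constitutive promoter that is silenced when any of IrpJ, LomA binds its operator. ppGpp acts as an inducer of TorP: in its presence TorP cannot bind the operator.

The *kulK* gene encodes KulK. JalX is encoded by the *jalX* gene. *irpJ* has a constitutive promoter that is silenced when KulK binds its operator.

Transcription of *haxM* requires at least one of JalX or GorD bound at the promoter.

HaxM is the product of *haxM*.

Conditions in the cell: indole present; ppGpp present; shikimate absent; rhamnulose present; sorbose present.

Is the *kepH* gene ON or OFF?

ppGpp is present, so TorP is inactive.
Shikimate is absent, so BexJ is active.
No repressor is bound and BexJ is active, so *kulK* is transcribed.
So KulK is produced and active.
With repressor KulK bound, *irpJ* is not transcribed.
So IrpJ is not produced.
Indole is present, so LomA is inactive.
With no repressor bound, *jalX* is transcribed.
So JalX is produced and active.
Rhamnulose is present, so GorD is inactive.
Activator JalX is present, so *haxM* is transcribed.
So HaxM is produced and active.
No repressor is bound and HaxM is active, so *kepH* is transcribed.

ON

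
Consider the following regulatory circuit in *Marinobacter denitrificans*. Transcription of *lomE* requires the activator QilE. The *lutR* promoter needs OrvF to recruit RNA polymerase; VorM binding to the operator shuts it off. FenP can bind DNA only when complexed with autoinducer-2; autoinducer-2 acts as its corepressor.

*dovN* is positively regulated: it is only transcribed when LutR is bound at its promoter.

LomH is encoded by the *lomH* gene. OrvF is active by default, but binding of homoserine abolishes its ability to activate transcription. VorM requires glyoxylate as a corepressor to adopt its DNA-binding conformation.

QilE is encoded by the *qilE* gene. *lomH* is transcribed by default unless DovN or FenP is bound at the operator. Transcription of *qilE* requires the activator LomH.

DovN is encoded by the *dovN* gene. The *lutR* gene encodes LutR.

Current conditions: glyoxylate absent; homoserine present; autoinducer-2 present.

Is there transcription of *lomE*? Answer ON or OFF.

Homoserine is present, so OrvF is inactive.
Glyoxylate is absent, so VorM is inactive.
Required activator OrvF is absent, so *lutR* is not transcribed.
So LutR is not produced.
Required activator LutR is absent, so *dovN* is not transcribed.
So DovN is not produced.
Autoinducer-2 is present, so FenP is active.
With repressor FenP bound, *lomH* is not transcribed.
So LomH is not produced.
Required activator LomH is absent, so *qilE* is not transcribed.
So QilE is not produced.
Required activator QilE is absent, so *lomE* is not transcribed.

OFF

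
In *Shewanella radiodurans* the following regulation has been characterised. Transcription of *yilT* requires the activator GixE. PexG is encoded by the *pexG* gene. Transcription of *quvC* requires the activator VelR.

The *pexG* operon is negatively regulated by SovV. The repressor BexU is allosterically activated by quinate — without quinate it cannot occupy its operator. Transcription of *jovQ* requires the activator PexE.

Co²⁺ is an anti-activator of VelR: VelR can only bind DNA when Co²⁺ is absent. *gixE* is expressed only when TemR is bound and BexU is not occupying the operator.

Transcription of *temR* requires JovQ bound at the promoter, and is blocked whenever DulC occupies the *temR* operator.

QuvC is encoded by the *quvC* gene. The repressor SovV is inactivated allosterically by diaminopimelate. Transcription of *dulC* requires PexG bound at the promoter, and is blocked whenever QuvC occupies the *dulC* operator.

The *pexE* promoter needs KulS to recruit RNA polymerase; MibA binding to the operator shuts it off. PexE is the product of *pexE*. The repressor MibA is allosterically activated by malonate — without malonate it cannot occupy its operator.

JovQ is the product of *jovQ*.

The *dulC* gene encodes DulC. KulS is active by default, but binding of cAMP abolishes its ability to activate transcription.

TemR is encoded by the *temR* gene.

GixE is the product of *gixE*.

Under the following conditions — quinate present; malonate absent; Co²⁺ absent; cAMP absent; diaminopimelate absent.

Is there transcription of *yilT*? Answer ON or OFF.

OFF

Malonate is absent, so MibA is inactive.
cAMP is absent, so KulS is active.
No repressor is bound and KulS is active, so *pexE* is transcribed.
So PexE is produced and active.
No repressor is bound and PexE is active, so *jovQ* is transcribed.
So JovQ is produced and active.
Co²⁺ is absent, so VelR is active.
No repressor is bound and VelR is active, so *quvC* is transcribed.
So QuvC is produced and active.
Diaminopimelate is absent, so SovV is active.
With repressor SovV bound, *pexG* is not transcribed.
So PexG is not produced.
With repressor QuvC bound, *dulC* is not transcribed.
So DulC is not produced.
No repressor is bound and JovQ is active, so *temR* is transcribed.
So TemR is produced and active.
Quinate is present, so BexU is active.
With repressor BexU bound, *gixE* is not transcribed.
So GixE is not produced.
Required activator GixE is absent, so *yilT* is not transcribed.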